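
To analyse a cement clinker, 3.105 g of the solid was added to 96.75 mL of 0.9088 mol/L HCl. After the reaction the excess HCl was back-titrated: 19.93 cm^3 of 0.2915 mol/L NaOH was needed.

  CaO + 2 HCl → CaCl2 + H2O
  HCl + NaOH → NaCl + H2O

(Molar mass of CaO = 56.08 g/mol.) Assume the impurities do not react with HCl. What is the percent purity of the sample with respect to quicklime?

74.16 %

n(HCl) added = 0.09675 × 0.9088 = 0.08793 mol
n(NaOH) used in back-titration = 0.01993 × 0.2915 = 5.810 × 10^-3 mol
n(HCl) left over = 5.810 × 10^-3 mol (1:1 ratio)
n(HCl) consumed by analyte = 0.08793 − 5.810 × 10^-3 = 0.08212 mol
From the 1:2 ratio, n(CaO) = 1/2 × 0.08212 = 0.04106 mol
mass of CaO = 0.04106 × 56.08 = 2.303 g
% CaO = 2.303 / 3.105 × 100 = 74.16 %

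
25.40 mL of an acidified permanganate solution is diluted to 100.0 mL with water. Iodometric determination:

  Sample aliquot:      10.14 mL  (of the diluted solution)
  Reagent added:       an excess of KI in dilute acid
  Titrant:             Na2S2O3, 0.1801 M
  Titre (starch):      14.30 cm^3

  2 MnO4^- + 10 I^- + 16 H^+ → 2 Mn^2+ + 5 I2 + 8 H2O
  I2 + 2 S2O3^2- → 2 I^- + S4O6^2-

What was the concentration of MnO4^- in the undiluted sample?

n(S2O3^2-) = 0.01430 × 0.1801 = 2.575 × 10^-3 mol
n(I2) = n(S2O3^2-)/2 = 1.288 × 10^-3 mol
From the 2:5 ratio, n(MnO4^-) in the aliquot = 2/5 × 1.288 × 10^-3 = 5.151 × 10^-4 mol
[MnO4^-]_dilute = 5.151 × 10^-4 / 0.01014 = 0.05080 mol/L
[MnO4^-]_original = 0.05080 × 100.0/25.40 = 0.2000 mol/L

0.2000 M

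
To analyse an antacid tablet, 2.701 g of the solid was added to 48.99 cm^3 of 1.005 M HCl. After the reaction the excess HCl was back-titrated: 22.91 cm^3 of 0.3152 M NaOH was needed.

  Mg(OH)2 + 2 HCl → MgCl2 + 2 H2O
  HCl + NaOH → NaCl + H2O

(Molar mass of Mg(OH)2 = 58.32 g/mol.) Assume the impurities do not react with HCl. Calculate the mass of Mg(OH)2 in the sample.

1.225 g

n(HCl) added = 0.04899 × 1.005 = 0.04923 mol
n(NaOH) used in back-titration = 0.02291 × 0.3152 = 7.221 × 10^-3 mol
n(HCl) left over = 7.221 × 10^-3 mol (1:1 ratio)
n(HCl) consumed by analyte = 0.04923 − 7.221 × 10^-3 = 0.04201 mol
From the 1:2 ratio, n(Mg(OH)2) = 1/2 × 0.04201 = 0.02101 mol
mass of Mg(OH)2 = 0.02101 × 58.32 = 1.225 g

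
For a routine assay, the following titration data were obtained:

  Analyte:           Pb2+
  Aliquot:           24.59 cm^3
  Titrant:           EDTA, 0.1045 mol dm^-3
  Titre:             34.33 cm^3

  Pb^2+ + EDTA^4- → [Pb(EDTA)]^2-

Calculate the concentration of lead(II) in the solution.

n(EDTA) = 0.03433 L × 0.1045 mol/L = 3.587 × 10^-3 mol
n(Pb2+) = 3.587 × 10^-3 mol (1:1 mole ratio)
[Pb2+] = 3.587 × 10^-3 mol / 0.02459 L = 0.1459 mol/L

0.1459 mol/L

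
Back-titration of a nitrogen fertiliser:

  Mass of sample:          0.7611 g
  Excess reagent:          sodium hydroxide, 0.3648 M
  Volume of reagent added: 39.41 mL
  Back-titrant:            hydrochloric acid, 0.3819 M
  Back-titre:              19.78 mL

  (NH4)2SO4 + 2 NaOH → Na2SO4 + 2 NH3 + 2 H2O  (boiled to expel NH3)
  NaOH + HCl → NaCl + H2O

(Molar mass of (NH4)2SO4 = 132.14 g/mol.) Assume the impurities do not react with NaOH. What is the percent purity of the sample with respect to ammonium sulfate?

59.23 %

n(NaOH) added = 0.03941 × 0.3648 = 0.01438 mol
n(HCl) used in back-titration = 0.01978 × 0.3819 = 7.554 × 10^-3 mol
n(NaOH) left over = 7.554 × 10^-3 mol (1:1 ratio)
n(NaOH) consumed by analyte = 0.01438 − 7.554 × 10^-3 = 6.823 × 10^-3 mol
From the 1:2 ratio, n((NH4)2SO4) = 1/2 × 6.823 × 10^-3 = 3.411 × 10^-3 mol
mass of (NH4)2SO4 = 3.411 × 10^-3 × 132.14 = 0.4508 g
% (NH4)2SO4 = 0.4508 / 0.7611 × 100 = 59.23 %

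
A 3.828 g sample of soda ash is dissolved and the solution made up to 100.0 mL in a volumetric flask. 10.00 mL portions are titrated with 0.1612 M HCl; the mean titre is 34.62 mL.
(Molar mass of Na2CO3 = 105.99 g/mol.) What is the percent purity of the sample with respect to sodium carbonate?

77.26 %

Na2CO3 + 2 HCl → 2 NaCl + H2O + CO2
n(HCl) per titration = 0.03462 × 0.1612 = 5.581 × 10^-3 mol
From the 1:2 ratio, n(Na2CO3) in each aliquot = 1/2 × 5.581 × 10^-3 = 2.790 × 10^-3 mol
n(Na2CO3) in the whole flask = 2.790 × 10^-3 × 100.0/10.00 = 0.02790 mol
mass of Na2CO3 = 0.02790 × 105.99 = 2.958 g
% Na2CO3 = 2.958 / 3.828 × 100 = 77.26 %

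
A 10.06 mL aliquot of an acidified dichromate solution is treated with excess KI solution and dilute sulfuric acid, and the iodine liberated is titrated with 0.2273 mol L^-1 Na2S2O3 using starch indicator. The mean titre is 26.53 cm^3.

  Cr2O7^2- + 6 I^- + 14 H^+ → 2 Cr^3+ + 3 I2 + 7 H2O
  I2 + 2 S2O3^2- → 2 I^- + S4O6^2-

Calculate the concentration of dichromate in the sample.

0.09991 mol/L

n(S2O3^2-) = 0.02653 × 0.2273 = 6.030 × 10^-3 mol
n(I2) = n(S2O3^2-)/2 = 3.015 × 10^-3 mol
From the 1:3 ratio, n(Cr2O7^2-) in the aliquot = 1/3 × 3.015 × 10^-3 = 1.005 × 10^-3 mol
[Cr2O7^2-] = 1.005 × 10^-3 / 0.01006 = 0.09991 mol/L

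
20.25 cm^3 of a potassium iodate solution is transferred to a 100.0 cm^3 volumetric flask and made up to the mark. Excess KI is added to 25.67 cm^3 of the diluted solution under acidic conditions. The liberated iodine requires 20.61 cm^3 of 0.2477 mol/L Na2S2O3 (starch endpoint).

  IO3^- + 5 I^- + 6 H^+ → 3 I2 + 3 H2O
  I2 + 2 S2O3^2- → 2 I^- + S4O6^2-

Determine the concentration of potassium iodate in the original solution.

n(S2O3^2-) = 0.02061 × 0.2477 = 5.105 × 10^-3 mol
n(I2) = n(S2O3^2-)/2 = 2.553 × 10^-3 mol
From the 1:3 ratio, n(IO3^-) in the aliquot = 1/3 × 2.553 × 10^-3 = 8.508 × 10^-4 mol
[IO3^-]_dilute = 8.508 × 10^-4 / 0.02567 = 0.03315 mol/L
[IO3^-]_original = 0.03315 × 100.0/20.25 = 0.1637 mol/L

0.1637 mol/L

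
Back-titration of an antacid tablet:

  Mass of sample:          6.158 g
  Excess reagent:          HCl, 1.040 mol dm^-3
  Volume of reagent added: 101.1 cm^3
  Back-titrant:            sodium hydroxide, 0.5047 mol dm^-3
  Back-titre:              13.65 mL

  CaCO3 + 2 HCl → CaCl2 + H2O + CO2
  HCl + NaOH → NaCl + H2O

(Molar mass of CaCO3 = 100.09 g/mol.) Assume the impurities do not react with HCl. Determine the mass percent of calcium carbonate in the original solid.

n(HCl) added = 0.1011 × 1.040 = 0.1051 mol
n(NaOH) used in back-titration = 0.01365 × 0.5047 = 6.889 × 10^-3 mol
n(HCl) left over = 6.889 × 10^-3 mol (1:1 ratio)
n(HCl) consumed by analyte = 0.1051 − 6.889 × 10^-3 = 0.09825 mol
From the 1:2 ratio, n(CaCO3) = 1/2 × 0.09825 = 0.04913 mol
mass of CaCO3 = 0.04913 × 100.09 = 4.917 g
% CaCO3 = 4.917 / 6.158 × 100 = 79.85 %

79.85 %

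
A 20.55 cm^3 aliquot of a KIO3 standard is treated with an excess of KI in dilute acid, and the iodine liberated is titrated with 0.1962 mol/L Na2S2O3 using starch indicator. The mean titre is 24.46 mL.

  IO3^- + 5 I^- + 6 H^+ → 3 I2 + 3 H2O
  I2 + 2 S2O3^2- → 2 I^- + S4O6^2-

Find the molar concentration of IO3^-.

0.03892 mol/L

n(S2O3^2-) = 0.02446 × 0.1962 = 4.799 × 10^-3 mol
n(I2) = n(S2O3^2-)/2 = 2.400 × 10^-3 mol
From the 1:3 ratio, n(IO3^-) in the aliquot = 1/3 × 2.400 × 10^-3 = 7.998 × 10^-4 mol
[IO3^-] = 7.998 × 10^-4 / 0.02055 = 0.03892 mol/L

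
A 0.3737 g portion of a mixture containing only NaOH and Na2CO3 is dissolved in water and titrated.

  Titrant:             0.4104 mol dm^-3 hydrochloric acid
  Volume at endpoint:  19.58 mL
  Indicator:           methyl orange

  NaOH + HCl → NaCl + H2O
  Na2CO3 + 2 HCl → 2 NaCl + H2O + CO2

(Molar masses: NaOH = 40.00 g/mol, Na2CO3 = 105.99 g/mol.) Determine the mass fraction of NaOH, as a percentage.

n(HCl) = 0.01958 × 0.4104 = 8.036 × 10^-3 mol
Let x = n(NaOH), y = n(Na2CO3).
Titrant: 1x + 2y = 8.036 × 10^-3;  mass: 40.00x + 105.99y = 0.3737
Solving, x = 4.013 × 10^-3 mol, y = 2.011 × 10^-3 mol
mass of NaOH = 4.013 × 10^-3 × 40.00 = 0.1605 g
% NaOH = 0.1605 / 0.3737 × 100 = 42.95 %

42.95 %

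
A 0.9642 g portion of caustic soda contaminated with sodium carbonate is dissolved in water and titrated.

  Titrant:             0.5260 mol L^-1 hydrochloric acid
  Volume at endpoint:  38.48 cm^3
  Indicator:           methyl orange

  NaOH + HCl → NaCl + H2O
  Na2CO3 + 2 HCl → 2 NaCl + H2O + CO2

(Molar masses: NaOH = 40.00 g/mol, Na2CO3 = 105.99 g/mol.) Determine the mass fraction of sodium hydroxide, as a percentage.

n(HCl) = 0.03848 × 0.5260 = 0.02024 mol
Let x = n(NaOH), y = n(Na2CO3).
Titrant: 1x + 2y = 0.02024;  mass: 40.00x + 105.99y = 0.9642
Solving, x = 8.345 × 10^-3 mol, y = 5.948 × 10^-3 mol
mass of NaOH = 8.345 × 10^-3 × 40.00 = 0.3338 g
% NaOH = 0.3338 / 0.9642 × 100 = 34.62 %

34.62 %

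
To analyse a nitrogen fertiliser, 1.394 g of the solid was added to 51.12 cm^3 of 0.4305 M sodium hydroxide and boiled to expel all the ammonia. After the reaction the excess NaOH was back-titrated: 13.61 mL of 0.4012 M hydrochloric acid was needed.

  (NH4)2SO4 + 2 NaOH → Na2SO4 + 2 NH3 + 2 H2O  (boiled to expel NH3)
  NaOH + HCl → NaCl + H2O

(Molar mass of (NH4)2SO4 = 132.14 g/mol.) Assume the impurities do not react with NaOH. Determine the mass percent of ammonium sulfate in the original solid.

n(NaOH) added = 0.05112 × 0.4305 = 0.02201 mol
n(HCl) used in back-titration = 0.01361 × 0.4012 = 5.460 × 10^-3 mol
n(NaOH) left over = 5.460 × 10^-3 mol (1:1 ratio)
n(NaOH) consumed by analyte = 0.02201 − 5.460 × 10^-3 = 0.01655 mol
From the 1:2 ratio, n((NH4)2SO4) = 1/2 × 0.01655 = 8.273 × 10^-3 mol
mass of (NH4)2SO4 = 8.273 × 10^-3 × 132.14 = 1.093 g
% (NH4)2SO4 = 1.093 / 1.394 × 100 = 78.43 %

78.43 %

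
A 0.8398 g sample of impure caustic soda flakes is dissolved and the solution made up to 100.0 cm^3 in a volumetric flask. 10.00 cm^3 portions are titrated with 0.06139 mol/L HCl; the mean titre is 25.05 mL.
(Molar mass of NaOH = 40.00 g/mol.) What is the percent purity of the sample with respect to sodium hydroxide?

NaOH + HCl → NaCl + H2O
n(HCl) per titration = 0.02505 × 0.06139 = 1.538 × 10^-3 mol
n(NaOH) in each aliquot = 1.538 × 10^-3 mol (1:1 ratio)
n(NaOH) in the whole flask = 1.538 × 10^-3 × 100.0/10.00 = 0.01538 mol
mass of NaOH = 0.01538 × 40.00 = 0.6151 g
% NaOH = 0.6151 / 0.8398 × 100 = 73.25 %

73.25 %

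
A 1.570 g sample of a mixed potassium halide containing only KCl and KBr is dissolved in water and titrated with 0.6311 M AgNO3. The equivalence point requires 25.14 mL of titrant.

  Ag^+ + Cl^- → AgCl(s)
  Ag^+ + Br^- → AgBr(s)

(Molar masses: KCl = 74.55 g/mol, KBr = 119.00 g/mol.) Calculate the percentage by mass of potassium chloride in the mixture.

33.97 %

n(AgNO3) = 0.02514 × 0.6311 = 0.01587 mol
Let x = n(KCl), y = n(KBr).
Titrant: 1x + 1y = 0.01587;  mass: 74.55x + 119.00y = 1.570
Solving, x = 7.155 × 10^-3 mol, y = 8.711 × 10^-3 mol
mass of KCl = 7.155 × 10^-3 × 74.55 = 0.5334 g
% KCl = 0.5334 / 1.570 × 100 = 33.97 %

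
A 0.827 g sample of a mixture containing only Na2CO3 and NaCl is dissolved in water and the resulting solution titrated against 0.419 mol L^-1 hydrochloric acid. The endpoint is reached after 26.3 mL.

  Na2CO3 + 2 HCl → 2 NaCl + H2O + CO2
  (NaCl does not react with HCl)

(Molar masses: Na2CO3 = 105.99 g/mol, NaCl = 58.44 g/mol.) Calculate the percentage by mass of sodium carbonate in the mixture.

n(HCl) = 0.0263 × 0.419 = 0.0110 mol
Let x = n(Na2CO3), y = n(NaCl).
Titrant: 2x = 0.0110;  mass: 105.99x + 58.44y = 0.827
Solving, x = 5.51 × 10^-3 mol, y = 4.16 × 10^-3 mol
mass of Na2CO3 = 5.51 × 10^-3 × 105.99 = 0.584 g
% Na2CO3 = 0.584 / 0.827 × 100 = 70.6 %

70.6 %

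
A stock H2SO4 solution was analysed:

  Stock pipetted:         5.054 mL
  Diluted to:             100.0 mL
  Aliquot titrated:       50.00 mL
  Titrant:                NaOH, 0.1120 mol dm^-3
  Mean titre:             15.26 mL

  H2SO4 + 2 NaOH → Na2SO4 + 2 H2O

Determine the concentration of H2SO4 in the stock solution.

0.3382 mol/L

n(NaOH) = 0.01526 × 0.1120 = 1.709 × 10^-3 mol
From the 1:2 ratio, n(H2SO4) in the aliquot = 1/2 × 1.709 × 10^-3 = 8.546 × 10^-4 mol
[H2SO4]_dilute = 8.546 × 10^-4 / 0.05000 = 0.01709 mol/L
Dilution factor = 100.0 / 5.054 = 19.79
[H2SO4]_stock = 0.01709 × 19.79 = 0.3382 mol/L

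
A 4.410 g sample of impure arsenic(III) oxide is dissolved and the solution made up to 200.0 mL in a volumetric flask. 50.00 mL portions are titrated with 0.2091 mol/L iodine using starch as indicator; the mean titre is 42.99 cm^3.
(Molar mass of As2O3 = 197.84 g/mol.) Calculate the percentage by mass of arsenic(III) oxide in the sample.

As2O3 + 2 I2 + 2 H2O → As2O5 + 4 HI
n(I2) per titration = 0.04299 × 0.2091 = 8.989 × 10^-3 mol
From the 1:2 ratio, n(As2O3) in each aliquot = 1/2 × 8.989 × 10^-3 = 4.495 × 10^-3 mol
n(As2O3) in the whole flask = 4.495 × 10^-3 × 200.0/50.00 = 0.01798 mol
mass of As2O3 = 0.01798 × 197.84 = 3.557 g
% As2O3 = 3.557 / 4.410 × 100 = 80.65 %

80.65 %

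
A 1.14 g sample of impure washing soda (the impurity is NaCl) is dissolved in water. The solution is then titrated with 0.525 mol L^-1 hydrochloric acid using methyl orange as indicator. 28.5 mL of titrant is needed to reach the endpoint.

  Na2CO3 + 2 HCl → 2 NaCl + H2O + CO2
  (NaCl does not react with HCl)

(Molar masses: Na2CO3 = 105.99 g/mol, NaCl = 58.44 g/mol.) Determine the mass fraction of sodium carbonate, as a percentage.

69.6 %

n(HCl) = 0.0285 × 0.525 = 0.0150 mol
Let x = n(Na2CO3), y = n(NaCl).
Titrant: 2x = 0.0150;  mass: 105.99x + 58.44y = 1.14
Solving, x = 7.48 × 10^-3 mol, y = 5.94 × 10^-3 mol
mass of Na2CO3 = 7.48 × 10^-3 × 105.99 = 0.793 g
% Na2CO3 = 0.793 / 1.14 × 100 = 69.6 %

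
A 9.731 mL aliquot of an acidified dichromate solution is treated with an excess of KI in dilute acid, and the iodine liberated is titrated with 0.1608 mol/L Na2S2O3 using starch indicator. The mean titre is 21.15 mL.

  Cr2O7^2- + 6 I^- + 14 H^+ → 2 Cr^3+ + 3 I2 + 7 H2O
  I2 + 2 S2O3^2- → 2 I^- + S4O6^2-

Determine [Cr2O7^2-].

n(S2O3^2-) = 0.02115 × 0.1608 = 3.401 × 10^-3 mol
n(I2) = n(S2O3^2-)/2 = 1.700 × 10^-3 mol
From the 1:3 ratio, n(Cr2O7^2-) in the aliquot = 1/3 × 1.700 × 10^-3 = 5.668 × 10^-4 mol
[Cr2O7^2-] = 5.668 × 10^-4 / 0.009731 = 0.05825 mol/L

0.05825 mol/L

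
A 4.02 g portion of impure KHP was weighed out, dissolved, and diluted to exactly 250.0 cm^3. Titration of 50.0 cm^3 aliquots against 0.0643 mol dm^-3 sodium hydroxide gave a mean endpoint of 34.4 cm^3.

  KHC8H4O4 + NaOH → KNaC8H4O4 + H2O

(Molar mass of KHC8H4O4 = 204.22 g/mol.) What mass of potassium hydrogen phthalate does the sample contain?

2.26 g

n(NaOH) per titration = 0.0344 × 0.0643 = 2.21 × 10^-3 mol
n(KHC8H4O4) in each aliquot = 2.21 × 10^-3 mol (1:1 ratio)
n(KHC8H4O4) in the whole flask = 2.21 × 10^-3 × 250.0/50.0 = 0.0111 mol
mass of KHC8H4O4 = 0.0111 × 204.22 = 2.26 g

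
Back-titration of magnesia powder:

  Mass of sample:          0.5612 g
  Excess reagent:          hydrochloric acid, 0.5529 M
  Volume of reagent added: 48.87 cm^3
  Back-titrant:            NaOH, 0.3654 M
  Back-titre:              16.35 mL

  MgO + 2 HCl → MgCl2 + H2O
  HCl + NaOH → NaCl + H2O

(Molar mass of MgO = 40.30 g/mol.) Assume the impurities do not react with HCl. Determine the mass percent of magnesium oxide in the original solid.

75.57 %

n(HCl) added = 0.04887 × 0.5529 = 0.02702 mol
n(NaOH) used in back-titration = 0.01635 × 0.3654 = 5.974 × 10^-3 mol
n(HCl) left over = 5.974 × 10^-3 mol (1:1 ratio)
n(HCl) consumed by analyte = 0.02702 − 5.974 × 10^-3 = 0.02105 mol
From the 1:2 ratio, n(MgO) = 1/2 × 0.02105 = 0.01052 mol
mass of MgO = 0.01052 × 40.30 = 0.4241 g
% MgO = 0.4241 / 0.5612 × 100 = 75.57 %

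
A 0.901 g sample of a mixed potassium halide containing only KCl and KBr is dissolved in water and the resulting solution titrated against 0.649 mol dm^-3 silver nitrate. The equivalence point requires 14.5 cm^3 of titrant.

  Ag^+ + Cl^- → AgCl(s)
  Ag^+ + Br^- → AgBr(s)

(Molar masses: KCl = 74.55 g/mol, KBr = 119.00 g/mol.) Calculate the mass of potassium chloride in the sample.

0.367 g

n(AgNO3) = 0.0145 × 0.649 = 9.41 × 10^-3 mol
Let x = n(KCl), y = n(KBr).
Titrant: 1x + 1y = 9.41 × 10^-3;  mass: 74.55x + 119.00y = 0.901
Solving, x = 4.92 × 10^-3 mol, y = 4.49 × 10^-3 mol
mass of KCl = 4.92 × 10^-3 × 74.55 = 0.367 g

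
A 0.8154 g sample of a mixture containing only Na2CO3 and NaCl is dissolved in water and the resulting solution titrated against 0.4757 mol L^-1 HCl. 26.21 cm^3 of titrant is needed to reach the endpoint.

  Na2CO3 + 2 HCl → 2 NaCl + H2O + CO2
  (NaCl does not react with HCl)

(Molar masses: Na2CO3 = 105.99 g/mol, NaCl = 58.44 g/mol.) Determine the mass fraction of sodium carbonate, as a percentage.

81.03 %

n(HCl) = 0.02621 × 0.4757 = 0.01247 mol
Let x = n(Na2CO3), y = n(NaCl).
Titrant: 2x = 0.01247;  mass: 105.99x + 58.44y = 0.8154
Solving, x = 6.234 × 10^-3 mol, y = 2.646 × 10^-3 mol
mass of Na2CO3 = 6.234 × 10^-3 × 105.99 = 0.6607 g
% Na2CO3 = 0.6607 / 0.8154 × 100 = 81.03 %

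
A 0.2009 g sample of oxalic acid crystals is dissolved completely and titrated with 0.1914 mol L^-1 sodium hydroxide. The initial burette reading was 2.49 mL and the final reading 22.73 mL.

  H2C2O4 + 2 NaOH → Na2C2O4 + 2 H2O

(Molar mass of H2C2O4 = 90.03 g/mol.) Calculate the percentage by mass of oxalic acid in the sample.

n(NaOH) = 0.02024 L × 0.1914 mol/L = 3.874 × 10^-3 mol
From the 1:2 ratio, n(H2C2O4) = 1/2 × 3.874 × 10^-3 = 1.937 × 10^-3 mol
mass of H2C2O4 = 1.937 × 10^-3 × 90.03 g/mol = 0.1744 g
% H2C2O4 = 0.1744 / 0.2009 × 100 = 86.80 %

86.80 %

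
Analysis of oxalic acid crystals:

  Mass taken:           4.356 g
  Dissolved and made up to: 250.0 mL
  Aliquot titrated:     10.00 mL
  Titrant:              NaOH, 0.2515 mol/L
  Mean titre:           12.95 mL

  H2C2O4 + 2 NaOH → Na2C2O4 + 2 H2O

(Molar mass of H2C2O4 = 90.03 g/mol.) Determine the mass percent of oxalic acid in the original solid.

n(NaOH) per titration = 0.01295 × 0.2515 = 3.257 × 10^-3 mol
From the 1:2 ratio, n(H2C2O4) in each aliquot = 1/2 × 3.257 × 10^-3 = 1.628 × 10^-3 mol
n(H2C2O4) in the whole flask = 1.628 × 10^-3 × 250.0/10.00 = 0.04071 mol
mass of H2C2O4 = 0.04071 × 90.03 = 3.665 g
% H2C2O4 = 3.665 / 4.356 × 100 = 84.14 %

84.14 %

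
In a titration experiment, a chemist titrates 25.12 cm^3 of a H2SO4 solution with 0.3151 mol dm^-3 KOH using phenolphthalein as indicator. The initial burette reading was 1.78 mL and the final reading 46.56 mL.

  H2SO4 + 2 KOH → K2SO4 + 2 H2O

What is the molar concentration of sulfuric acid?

n(KOH) = 0.04478 L × 0.3151 mol/L = 0.01411 mol
From the 1:2 mole ratio, n(H2SO4) = 1/2 × 0.01411 = 7.055 × 10^-3 mol
[H2SO4] = 7.055 × 10^-3 mol / 0.02512 L = 0.2809 mol/L

0.2809 mol/L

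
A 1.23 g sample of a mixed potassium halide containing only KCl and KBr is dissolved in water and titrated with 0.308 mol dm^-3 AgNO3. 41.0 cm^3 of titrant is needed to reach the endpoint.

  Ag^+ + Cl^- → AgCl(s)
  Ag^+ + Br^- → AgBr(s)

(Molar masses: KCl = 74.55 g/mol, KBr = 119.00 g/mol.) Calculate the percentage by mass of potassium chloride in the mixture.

n(AgNO3) = 0.0410 × 0.308 = 0.0126 mol
Let x = n(KCl), y = n(KBr).
Titrant: 1x + 1y = 0.0126;  mass: 74.55x + 119.00y = 1.23
Solving, x = 6.14 × 10^-3 mol, y = 6.49 × 10^-3 mol
mass of KCl = 6.14 × 10^-3 × 74.55 = 0.457 g
% KCl = 0.457 / 1.23 × 100 = 37.2 %

37.2 %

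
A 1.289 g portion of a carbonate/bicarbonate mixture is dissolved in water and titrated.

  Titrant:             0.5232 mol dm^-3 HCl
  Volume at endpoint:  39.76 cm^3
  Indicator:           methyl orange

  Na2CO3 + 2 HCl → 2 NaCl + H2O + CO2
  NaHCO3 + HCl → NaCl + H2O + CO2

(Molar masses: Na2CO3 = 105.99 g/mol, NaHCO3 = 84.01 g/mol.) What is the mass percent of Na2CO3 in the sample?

n(HCl) = 0.03976 × 0.5232 = 0.02080 mol
Let x = n(Na2CO3), y = n(NaHCO3).
Titrant: 2x + 1y = 0.02080;  mass: 105.99x + 84.01y = 1.289
Solving, x = 7.393 × 10^-3 mol, y = 6.016 × 10^-3 mol
mass of Na2CO3 = 7.393 × 10^-3 × 105.99 = 0.7836 g
% Na2CO3 = 0.7836 / 1.289 × 100 = 60.79 %

60.79 %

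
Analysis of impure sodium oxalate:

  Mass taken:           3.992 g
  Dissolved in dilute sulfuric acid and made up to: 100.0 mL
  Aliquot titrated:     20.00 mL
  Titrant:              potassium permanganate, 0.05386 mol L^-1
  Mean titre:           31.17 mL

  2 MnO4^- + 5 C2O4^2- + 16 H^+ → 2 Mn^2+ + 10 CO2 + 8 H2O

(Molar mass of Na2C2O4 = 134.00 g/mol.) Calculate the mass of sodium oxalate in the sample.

2.812 g

n(KMnO4) per titration = 0.03117 × 0.05386 = 1.679 × 10^-3 mol
From the 5:2 ratio, n(Na2C2O4) in each aliquot = 5/2 × 1.679 × 10^-3 = 4.197 × 10^-3 mol
n(Na2C2O4) in the whole flask = 4.197 × 10^-3 × 100.0/20.00 = 0.02099 mol
mass of Na2C2O4 = 0.02099 × 134.00 = 2.812 g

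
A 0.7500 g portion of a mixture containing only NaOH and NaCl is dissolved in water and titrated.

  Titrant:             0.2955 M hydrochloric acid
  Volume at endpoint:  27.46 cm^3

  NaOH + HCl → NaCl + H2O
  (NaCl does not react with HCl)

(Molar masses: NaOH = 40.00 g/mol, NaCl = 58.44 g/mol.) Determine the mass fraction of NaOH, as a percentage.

n(HCl) = 0.02746 × 0.2955 = 8.114 × 10^-3 mol
Let x = n(NaOH), y = n(NaCl).
Titrant: 1x = 8.114 × 10^-3;  mass: 40.00x + 58.44y = 0.7500
Solving, x = 8.114 × 10^-3 mol, y = 7.280 × 10^-3 mol
mass of NaOH = 8.114 × 10^-3 × 40.00 = 0.3246 g
% NaOH = 0.3246 / 0.7500 × 100 = 43.28 %

43.28 %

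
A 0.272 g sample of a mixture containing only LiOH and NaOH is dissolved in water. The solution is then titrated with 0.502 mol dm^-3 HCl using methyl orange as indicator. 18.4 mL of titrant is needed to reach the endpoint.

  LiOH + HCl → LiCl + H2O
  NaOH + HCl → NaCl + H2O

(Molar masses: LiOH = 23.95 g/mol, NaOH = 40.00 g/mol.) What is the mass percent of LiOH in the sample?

53.5 %

n(HCl) = 0.0184 × 0.502 = 9.24 × 10^-3 mol
Let x = n(LiOH), y = n(NaOH).
Titrant: 1x + 1y = 9.24 × 10^-3;  mass: 23.95x + 40.00y = 0.272
Solving, x = 6.07 × 10^-3 mol, y = 3.16 × 10^-3 mol
mass of LiOH = 6.07 × 10^-3 × 23.95 = 0.145 g
% LiOH = 0.145 / 0.272 × 100 = 53.5 %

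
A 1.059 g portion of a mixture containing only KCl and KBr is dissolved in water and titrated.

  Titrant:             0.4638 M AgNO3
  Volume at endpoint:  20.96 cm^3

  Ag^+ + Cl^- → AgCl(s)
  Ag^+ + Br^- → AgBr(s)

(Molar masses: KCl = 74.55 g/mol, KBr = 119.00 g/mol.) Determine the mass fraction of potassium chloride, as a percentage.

15.49 %

n(AgNO3) = 0.02096 × 0.4638 = 9.721 × 10^-3 mol
Let x = n(KCl), y = n(KBr).
Titrant: 1x + 1y = 9.721 × 10^-3;  mass: 74.55x + 119.00y = 1.059
Solving, x = 2.201 × 10^-3 mol, y = 7.520 × 10^-3 mol
mass of KCl = 2.201 × 10^-3 × 74.55 = 0.1641 g
% KCl = 0.1641 / 1.059 × 100 = 15.49 %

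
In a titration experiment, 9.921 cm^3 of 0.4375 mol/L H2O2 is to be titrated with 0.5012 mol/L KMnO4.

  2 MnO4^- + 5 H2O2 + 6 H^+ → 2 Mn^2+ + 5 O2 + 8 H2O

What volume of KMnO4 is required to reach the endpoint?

3.464 mL

n(H2O2) = 0.009921 L × 0.4375 mol/L = 4.340 × 10^-3 mol
From the 2:5 stoichiometry, n(KMnO4) = 2/5 × 4.340 × 10^-3 = 1.736 × 10^-3 mol
V(KMnO4) = 1.736 × 10^-3 mol / 0.5012 mol/L = 0.003464 L = 3.464 mL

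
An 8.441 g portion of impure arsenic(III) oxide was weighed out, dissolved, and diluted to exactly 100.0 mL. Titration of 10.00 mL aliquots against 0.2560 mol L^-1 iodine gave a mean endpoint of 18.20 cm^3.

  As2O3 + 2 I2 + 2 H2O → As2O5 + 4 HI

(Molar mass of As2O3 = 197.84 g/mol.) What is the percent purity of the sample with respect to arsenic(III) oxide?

n(I2) per titration = 0.01820 × 0.2560 = 4.659 × 10^-3 mol
From the 1:2 ratio, n(As2O3) in each aliquot = 1/2 × 4.659 × 10^-3 = 2.330 × 10^-3 mol
n(As2O3) in the whole flask = 2.330 × 10^-3 × 100.0/10.00 = 0.02330 mol
mass of As2O3 = 0.02330 × 197.84 = 4.609 g
% As2O3 = 4.609 / 8.441 × 100 = 54.60 %

54.60 %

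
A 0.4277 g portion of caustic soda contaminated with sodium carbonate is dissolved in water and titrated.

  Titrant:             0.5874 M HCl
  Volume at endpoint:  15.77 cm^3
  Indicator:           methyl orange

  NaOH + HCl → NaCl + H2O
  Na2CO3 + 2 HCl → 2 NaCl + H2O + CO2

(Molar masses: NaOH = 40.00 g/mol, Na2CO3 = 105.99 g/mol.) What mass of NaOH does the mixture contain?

n(HCl) = 0.01577 × 0.5874 = 9.263 × 10^-3 mol
Let x = n(NaOH), y = n(Na2CO3).
Titrant: 1x + 2y = 9.263 × 10^-3;  mass: 40.00x + 105.99y = 0.4277
Solving, x = 4.864 × 10^-3 mol, y = 2.200 × 10^-3 mol
mass of NaOH = 4.864 × 10^-3 × 40.00 = 0.1946 g

0.1946 g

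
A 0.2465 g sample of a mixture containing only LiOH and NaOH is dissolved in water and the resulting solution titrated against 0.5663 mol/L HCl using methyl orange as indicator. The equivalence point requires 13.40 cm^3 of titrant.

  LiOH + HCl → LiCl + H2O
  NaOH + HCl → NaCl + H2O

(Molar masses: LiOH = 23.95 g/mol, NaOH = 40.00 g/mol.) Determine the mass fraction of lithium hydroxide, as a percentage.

n(HCl) = 0.01340 × 0.5663 = 7.588 × 10^-3 mol
Let x = n(LiOH), y = n(NaOH).
Titrant: 1x + 1y = 7.588 × 10^-3;  mass: 23.95x + 40.00y = 0.2465
Solving, x = 3.554 × 10^-3 mol, y = 4.035 × 10^-3 mol
mass of LiOH = 3.554 × 10^-3 × 23.95 = 0.08511 g
% LiOH = 0.08511 / 0.2465 × 100 = 34.53 %

34.53 %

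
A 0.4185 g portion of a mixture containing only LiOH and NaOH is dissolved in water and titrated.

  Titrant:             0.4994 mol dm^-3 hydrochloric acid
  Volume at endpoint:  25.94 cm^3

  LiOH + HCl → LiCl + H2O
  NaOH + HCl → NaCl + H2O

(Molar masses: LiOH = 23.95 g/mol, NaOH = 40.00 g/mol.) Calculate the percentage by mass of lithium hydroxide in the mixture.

35.54 %

n(HCl) = 0.02594 × 0.4994 = 0.01295 mol
Let x = n(LiOH), y = n(NaOH).
Titrant: 1x + 1y = 0.01295;  mass: 23.95x + 40.00y = 0.4185
Solving, x = 6.210 × 10^-3 mol, y = 6.744 × 10^-3 mol
mass of LiOH = 6.210 × 10^-3 × 23.95 = 0.1487 g
% LiOH = 0.1487 / 0.4185 × 100 = 35.54 %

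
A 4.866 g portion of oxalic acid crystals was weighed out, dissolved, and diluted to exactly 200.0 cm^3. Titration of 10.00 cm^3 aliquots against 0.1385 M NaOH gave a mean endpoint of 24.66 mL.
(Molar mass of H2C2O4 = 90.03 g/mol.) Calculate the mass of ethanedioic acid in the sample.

3.075 g

H2C2O4 + 2 NaOH → Na2C2O4 + 2 H2O
n(NaOH) per titration = 0.02466 × 0.1385 = 3.415 × 10^-3 mol
From the 1:2 ratio, n(H2C2O4) in each aliquot = 1/2 × 3.415 × 10^-3 = 1.708 × 10^-3 mol
n(H2C2O4) in the whole flask = 1.708 × 10^-3 × 200.0/10.00 = 0.03415 mol
mass of H2C2O4 = 0.03415 × 90.03 = 3.075 g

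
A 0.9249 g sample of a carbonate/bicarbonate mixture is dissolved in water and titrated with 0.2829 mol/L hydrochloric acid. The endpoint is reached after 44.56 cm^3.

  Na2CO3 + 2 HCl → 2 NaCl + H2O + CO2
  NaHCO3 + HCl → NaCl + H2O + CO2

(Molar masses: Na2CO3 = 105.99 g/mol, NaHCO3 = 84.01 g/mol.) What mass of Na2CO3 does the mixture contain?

n(HCl) = 0.04456 × 0.2829 = 0.01261 mol
Let x = n(Na2CO3), y = n(NaHCO3).
Titrant: 2x + 1y = 0.01261;  mass: 105.99x + 84.01y = 0.9249
Solving, x = 2.162 × 10^-3 mol, y = 8.281 × 10^-3 mol
mass of Na2CO3 = 2.162 × 10^-3 × 105.99 = 0.2292 g

0.2292 g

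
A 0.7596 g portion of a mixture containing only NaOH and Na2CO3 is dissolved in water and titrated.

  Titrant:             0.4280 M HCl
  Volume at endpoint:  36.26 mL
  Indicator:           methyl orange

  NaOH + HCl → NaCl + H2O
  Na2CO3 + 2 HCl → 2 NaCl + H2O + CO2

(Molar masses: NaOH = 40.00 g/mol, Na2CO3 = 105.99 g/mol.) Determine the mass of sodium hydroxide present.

n(HCl) = 0.03626 × 0.4280 = 0.01552 mol
Let x = n(NaOH), y = n(Na2CO3).
Titrant: 1x + 2y = 0.01552;  mass: 40.00x + 105.99y = 0.7596
Solving, x = 4.836 × 10^-3 mol, y = 5.342 × 10^-3 mol
mass of NaOH = 4.836 × 10^-3 × 40.00 = 0.1934 g

0.1934 g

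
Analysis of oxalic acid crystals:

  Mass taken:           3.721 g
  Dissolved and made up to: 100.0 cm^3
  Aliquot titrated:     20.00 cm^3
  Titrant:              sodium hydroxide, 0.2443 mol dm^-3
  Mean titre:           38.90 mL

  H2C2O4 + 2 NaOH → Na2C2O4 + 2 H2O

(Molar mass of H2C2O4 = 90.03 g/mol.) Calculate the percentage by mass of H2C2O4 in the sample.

n(NaOH) per titration = 0.03890 × 0.2443 = 9.503 × 10^-3 mol
From the 1:2 ratio, n(H2C2O4) in each aliquot = 1/2 × 9.503 × 10^-3 = 4.752 × 10^-3 mol
n(H2C2O4) in the whole flask = 4.752 × 10^-3 × 100.0/20.00 = 0.02376 mol
mass of H2C2O4 = 0.02376 × 90.03 = 2.139 g
% H2C2O4 = 2.139 / 3.721 × 100 = 57.48 %

57.48 %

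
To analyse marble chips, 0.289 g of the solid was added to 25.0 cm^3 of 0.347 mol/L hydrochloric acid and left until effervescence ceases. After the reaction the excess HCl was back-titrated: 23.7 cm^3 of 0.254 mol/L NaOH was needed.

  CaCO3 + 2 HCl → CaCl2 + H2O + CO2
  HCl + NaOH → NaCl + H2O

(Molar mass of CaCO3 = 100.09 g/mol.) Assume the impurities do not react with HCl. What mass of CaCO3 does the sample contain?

0.133 g

n(HCl) added = 0.0250 × 0.347 = 8.67 × 10^-3 mol
n(NaOH) used in back-titration = 0.0237 × 0.254 = 6.02 × 10^-3 mol
n(HCl) left over = 6.02 × 10^-3 mol (1:1 ratio)
n(HCl) consumed by analyte = 8.67 × 10^-3 − 6.02 × 10^-3 = 2.66 × 10^-3 mol
From the 1:2 ratio, n(CaCO3) = 1/2 × 2.66 × 10^-3 = 1.33 × 10^-3 mol
mass of CaCO3 = 1.33 × 10^-3 × 100.09 = 0.133 g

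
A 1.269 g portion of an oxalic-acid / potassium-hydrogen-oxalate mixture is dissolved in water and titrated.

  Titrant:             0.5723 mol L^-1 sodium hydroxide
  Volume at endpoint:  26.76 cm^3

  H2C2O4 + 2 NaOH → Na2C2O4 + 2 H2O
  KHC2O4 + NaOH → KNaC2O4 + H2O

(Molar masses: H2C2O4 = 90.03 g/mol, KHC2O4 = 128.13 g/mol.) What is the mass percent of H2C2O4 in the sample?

n(NaOH) = 0.02676 × 0.5723 = 0.01531 mol
Let x = n(H2C2O4), y = n(KHC2O4).
Titrant: 2x + 1y = 0.01531;  mass: 90.03x + 128.13y = 1.269
Solving, x = 4.171 × 10^-3 mol, y = 6.974 × 10^-3 mol
mass of H2C2O4 = 4.171 × 10^-3 × 90.03 = 0.3755 g
% H2C2O4 = 0.3755 / 1.269 × 100 = 29.59 %

29.59 %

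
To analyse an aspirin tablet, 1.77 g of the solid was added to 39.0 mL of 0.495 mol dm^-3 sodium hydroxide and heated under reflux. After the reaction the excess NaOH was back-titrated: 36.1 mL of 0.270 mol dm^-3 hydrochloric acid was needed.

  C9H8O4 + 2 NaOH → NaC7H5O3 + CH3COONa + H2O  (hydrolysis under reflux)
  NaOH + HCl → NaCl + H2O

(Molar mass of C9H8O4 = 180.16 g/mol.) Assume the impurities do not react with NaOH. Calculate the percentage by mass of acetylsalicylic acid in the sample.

48.6 %

n(NaOH) added = 0.0390 × 0.495 = 0.0193 mol
n(HCl) used in back-titration = 0.0361 × 0.270 = 9.75 × 10^-3 mol
n(NaOH) left over = 9.75 × 10^-3 mol (1:1 ratio)
n(NaOH) consumed by analyte = 0.0193 − 9.75 × 10^-3 = 9.56 × 10^-3 mol
From the 1:2 ratio, n(C9H8O4) = 1/2 × 9.56 × 10^-3 = 4.78 × 10^-3 mol
mass of C9H8O4 = 4.78 × 10^-3 × 180.16 = 0.861 g
% C9H8O4 = 0.861 / 1.77 × 100 = 48.6 %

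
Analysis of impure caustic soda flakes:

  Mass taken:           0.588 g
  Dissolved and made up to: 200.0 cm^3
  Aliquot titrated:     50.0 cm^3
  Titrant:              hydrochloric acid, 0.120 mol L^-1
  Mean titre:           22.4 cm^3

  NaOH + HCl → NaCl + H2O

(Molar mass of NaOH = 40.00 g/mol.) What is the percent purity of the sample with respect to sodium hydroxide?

73.1 %

n(HCl) per titration = 0.0224 × 0.120 = 2.69 × 10^-3 mol
n(NaOH) in each aliquot = 2.69 × 10^-3 mol (1:1 ratio)
n(NaOH) in the whole flask = 2.69 × 10^-3 × 200.0/50.0 = 0.0108 mol
mass of NaOH = 0.0108 × 40.00 = 0.430 g
% NaOH = 0.430 / 0.588 × 100 = 73.1 %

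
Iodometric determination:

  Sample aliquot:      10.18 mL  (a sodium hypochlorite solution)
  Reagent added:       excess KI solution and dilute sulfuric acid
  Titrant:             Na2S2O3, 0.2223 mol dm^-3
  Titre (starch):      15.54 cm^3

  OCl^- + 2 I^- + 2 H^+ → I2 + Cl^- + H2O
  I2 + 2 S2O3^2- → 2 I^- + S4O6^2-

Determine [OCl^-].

0.1697 mol/L

n(S2O3^2-) = 0.01554 × 0.2223 = 3.455 × 10^-3 mol
n(I2) = n(S2O3^2-)/2 = 1.727 × 10^-3 mol
n(OCl^-) in the aliquot = 1.727 × 10^-3 mol (1:1 ratio)
[OCl^-] = 1.727 × 10^-3 / 0.01018 = 0.1697 mol/L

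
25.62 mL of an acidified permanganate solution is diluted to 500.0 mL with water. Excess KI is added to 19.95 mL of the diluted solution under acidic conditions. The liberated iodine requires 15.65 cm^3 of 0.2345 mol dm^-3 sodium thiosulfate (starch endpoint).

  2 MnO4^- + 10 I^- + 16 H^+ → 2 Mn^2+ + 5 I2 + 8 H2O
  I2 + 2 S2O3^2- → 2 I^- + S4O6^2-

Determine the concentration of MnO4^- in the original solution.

n(S2O3^2-) = 0.01565 × 0.2345 = 3.670 × 10^-3 mol
n(I2) = n(S2O3^2-)/2 = 1.835 × 10^-3 mol
From the 2:5 ratio, n(MnO4^-) in the aliquot = 2/5 × 1.835 × 10^-3 = 7.340 × 10^-4 mol
[MnO4^-]_dilute = 7.340 × 10^-4 / 0.01995 = 0.03679 mol/L
[MnO4^-]_original = 0.03679 × 500.0/25.62 = 0.7180 mol/L

0.7180 mol/L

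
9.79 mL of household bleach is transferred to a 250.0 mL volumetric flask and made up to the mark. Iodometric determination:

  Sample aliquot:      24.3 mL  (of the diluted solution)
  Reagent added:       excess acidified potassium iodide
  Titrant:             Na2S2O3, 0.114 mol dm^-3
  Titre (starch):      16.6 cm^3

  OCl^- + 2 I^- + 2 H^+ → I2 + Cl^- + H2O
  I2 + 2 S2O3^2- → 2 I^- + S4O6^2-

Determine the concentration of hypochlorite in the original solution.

0.994 mol/L

n(S2O3^2-) = 0.0166 × 0.114 = 1.89 × 10^-3 mol
n(I2) = n(S2O3^2-)/2 = 9.46 × 10^-4 mol
n(OCl^-) in the aliquot = 9.46 × 10^-4 mol (1:1 ratio)
[OCl^-]_dilute = 9.46 × 10^-4 / 0.0243 = 0.0389 mol/L
[OCl^-]_original = 0.0389 × 250.0/9.79 = 0.994 mol/L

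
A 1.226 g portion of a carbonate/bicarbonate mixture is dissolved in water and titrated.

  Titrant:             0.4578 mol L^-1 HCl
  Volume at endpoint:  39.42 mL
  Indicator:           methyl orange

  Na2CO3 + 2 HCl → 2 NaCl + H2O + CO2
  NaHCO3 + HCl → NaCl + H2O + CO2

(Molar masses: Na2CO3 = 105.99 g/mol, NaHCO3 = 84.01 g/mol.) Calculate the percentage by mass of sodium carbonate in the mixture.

n(HCl) = 0.03942 × 0.4578 = 0.01805 mol
Let x = n(Na2CO3), y = n(NaHCO3).
Titrant: 2x + 1y = 0.01805;  mass: 105.99x + 84.01y = 1.226
Solving, x = 4.677 × 10^-3 mol, y = 8.693 × 10^-3 mol
mass of Na2CO3 = 4.677 × 10^-3 × 105.99 = 0.4957 g
% Na2CO3 = 0.4957 / 1.226 × 100 = 40.43 %

40.43 %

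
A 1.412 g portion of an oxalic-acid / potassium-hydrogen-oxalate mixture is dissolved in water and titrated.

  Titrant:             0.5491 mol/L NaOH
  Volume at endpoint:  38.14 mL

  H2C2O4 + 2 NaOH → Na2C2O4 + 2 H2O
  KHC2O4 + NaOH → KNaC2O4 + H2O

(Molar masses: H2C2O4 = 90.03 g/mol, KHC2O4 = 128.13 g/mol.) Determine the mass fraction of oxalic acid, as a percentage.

48.77 %

n(NaOH) = 0.03814 × 0.5491 = 0.02094 mol
Let x = n(H2C2O4), y = n(KHC2O4).
Titrant: 2x + 1y = 0.02094;  mass: 90.03x + 128.13y = 1.412
Solving, x = 7.648 × 10^-3 mol, y = 5.646 × 10^-3 mol
mass of H2C2O4 = 7.648 × 10^-3 × 90.03 = 0.6886 g
% H2C2O4 = 0.6886 / 1.412 × 100 = 48.77 %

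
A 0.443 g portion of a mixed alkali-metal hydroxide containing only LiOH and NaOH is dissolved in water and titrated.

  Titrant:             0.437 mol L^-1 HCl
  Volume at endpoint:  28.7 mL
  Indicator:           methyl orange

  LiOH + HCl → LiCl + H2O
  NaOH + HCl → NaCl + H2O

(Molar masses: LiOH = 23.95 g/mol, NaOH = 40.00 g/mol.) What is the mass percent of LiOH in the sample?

n(HCl) = 0.0287 × 0.437 = 0.0125 mol
Let x = n(LiOH), y = n(NaOH).
Titrant: 1x + 1y = 0.0125;  mass: 23.95x + 40.00y = 0.443
Solving, x = 3.66 × 10^-3 mol, y = 8.89 × 10^-3 mol
mass of LiOH = 3.66 × 10^-3 × 23.95 = 0.0876 g
% LiOH = 0.0876 / 0.443 × 100 = 19.8 %

19.8 %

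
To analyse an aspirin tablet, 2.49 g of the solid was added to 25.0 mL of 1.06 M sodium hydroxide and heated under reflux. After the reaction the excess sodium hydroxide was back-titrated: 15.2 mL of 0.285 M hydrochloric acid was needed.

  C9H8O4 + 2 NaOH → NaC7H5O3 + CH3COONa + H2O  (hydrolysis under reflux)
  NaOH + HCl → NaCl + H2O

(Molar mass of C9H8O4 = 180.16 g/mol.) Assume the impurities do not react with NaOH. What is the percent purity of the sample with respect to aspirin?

n(NaOH) added = 0.0250 × 1.06 = 0.0265 mol
n(HCl) used in back-titration = 0.0152 × 0.285 = 4.33 × 10^-3 mol
n(NaOH) left over = 4.33 × 10^-3 mol (1:1 ratio)
n(NaOH) consumed by analyte = 0.0265 − 4.33 × 10^-3 = 0.0222 mol
From the 1:2 ratio, n(C9H8O4) = 1/2 × 0.0222 = 0.0111 mol
mass of C9H8O4 = 0.0111 × 180.16 = 2.00 g
% C9H8O4 = 2.00 / 2.49 × 100 = 80.2 %

80.2 %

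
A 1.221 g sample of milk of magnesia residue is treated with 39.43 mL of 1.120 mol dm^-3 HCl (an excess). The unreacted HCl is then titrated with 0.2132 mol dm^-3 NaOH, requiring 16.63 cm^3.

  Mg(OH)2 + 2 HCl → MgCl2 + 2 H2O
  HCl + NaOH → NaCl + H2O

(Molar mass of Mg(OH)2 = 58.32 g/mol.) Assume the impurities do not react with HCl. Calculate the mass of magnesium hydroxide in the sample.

1.184 g

n(HCl) added = 0.03943 × 1.120 = 0.04416 mol
n(NaOH) used in back-titration = 0.01663 × 0.2132 = 3.546 × 10^-3 mol
n(HCl) left over = 3.546 × 10^-3 mol (1:1 ratio)
n(HCl) consumed by analyte = 0.04416 − 3.546 × 10^-3 = 0.04062 mol
From the 1:2 ratio, n(Mg(OH)2) = 1/2 × 0.04062 = 0.02031 mol
mass of Mg(OH)2 = 0.02031 × 58.32 = 1.184 g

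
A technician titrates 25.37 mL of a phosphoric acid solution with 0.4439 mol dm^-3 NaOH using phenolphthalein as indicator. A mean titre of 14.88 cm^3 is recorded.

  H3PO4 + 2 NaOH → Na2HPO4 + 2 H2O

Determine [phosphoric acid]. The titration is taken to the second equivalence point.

0.1302 mol/L

n(NaOH) = 0.01488 L × 0.4439 mol/L = 6.605 × 10^-3 mol
From the 1:2 mole ratio, n(H3PO4) = 1/2 × 6.605 × 10^-3 = 3.303 × 10^-3 mol
[H3PO4] = 3.303 × 10^-3 mol / 0.02537 L = 0.1302 mol/L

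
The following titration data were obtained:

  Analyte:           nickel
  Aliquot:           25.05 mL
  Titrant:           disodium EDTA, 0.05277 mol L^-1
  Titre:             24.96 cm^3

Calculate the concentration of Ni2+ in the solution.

0.05258 mol/L

Ni^2+ + EDTA^4- → [Ni(EDTA)]^2-
n(EDTA) = 0.02496 L × 0.05277 mol/L = 1.317 × 10^-3 mol
n(Ni2+) = 1.317 × 10^-3 mol (1:1 mole ratio)
[Ni2+] = 1.317 × 10^-3 mol / 0.02505 L = 0.05258 mol/L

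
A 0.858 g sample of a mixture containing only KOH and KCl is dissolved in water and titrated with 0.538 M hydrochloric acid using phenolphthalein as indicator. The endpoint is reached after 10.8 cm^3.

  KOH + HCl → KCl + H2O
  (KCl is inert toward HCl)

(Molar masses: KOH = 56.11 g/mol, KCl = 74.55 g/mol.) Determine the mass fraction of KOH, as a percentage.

n(HCl) = 0.0108 × 0.538 = 5.81 × 10^-3 mol
Let x = n(KOH), y = n(KCl).
Titrant: 1x = 5.81 × 10^-3;  mass: 56.11x + 74.55y = 0.858
Solving, x = 5.81 × 10^-3 mol, y = 7.14 × 10^-3 mol
mass of KOH = 5.81 × 10^-3 × 56.11 = 0.326 g
% KOH = 0.326 / 0.858 × 100 = 38.0 %

38.0 %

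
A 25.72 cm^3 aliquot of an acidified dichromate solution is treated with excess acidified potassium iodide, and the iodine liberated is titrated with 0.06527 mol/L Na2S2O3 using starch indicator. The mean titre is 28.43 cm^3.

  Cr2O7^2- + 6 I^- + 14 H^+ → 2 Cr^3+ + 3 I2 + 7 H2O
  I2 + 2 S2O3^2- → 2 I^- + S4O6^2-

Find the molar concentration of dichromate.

n(S2O3^2-) = 0.02843 × 0.06527 = 1.856 × 10^-3 mol
n(I2) = n(S2O3^2-)/2 = 9.278 × 10^-4 mol
From the 1:3 ratio, n(Cr2O7^2-) in the aliquot = 1/3 × 9.278 × 10^-4 = 3.093 × 10^-4 mol
[Cr2O7^2-] = 3.093 × 10^-4 / 0.02572 = 0.01202 mol/L

0.01202 mol/L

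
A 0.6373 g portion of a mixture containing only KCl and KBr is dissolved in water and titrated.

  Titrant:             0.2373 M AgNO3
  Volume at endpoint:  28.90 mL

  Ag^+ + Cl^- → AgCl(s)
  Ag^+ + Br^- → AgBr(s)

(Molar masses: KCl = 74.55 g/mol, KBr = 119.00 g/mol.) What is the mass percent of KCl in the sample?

n(AgNO3) = 0.02890 × 0.2373 = 6.858 × 10^-3 mol
Let x = n(KCl), y = n(KBr).
Titrant: 1x + 1y = 6.858 × 10^-3;  mass: 74.55x + 119.00y = 0.6373
Solving, x = 4.022 × 10^-3 mol, y = 2.836 × 10^-3 mol
mass of KCl = 4.022 × 10^-3 × 74.55 = 0.2999 g
% KCl = 0.2999 / 0.6373 × 100 = 47.05 %

47.05 %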